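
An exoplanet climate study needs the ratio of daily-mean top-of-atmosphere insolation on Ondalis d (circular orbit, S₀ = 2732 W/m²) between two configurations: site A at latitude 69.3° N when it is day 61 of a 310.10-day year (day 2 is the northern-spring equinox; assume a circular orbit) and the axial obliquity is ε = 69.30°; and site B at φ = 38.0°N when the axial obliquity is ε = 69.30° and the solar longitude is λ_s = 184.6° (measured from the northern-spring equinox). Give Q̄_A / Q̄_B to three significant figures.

Q̄_A / Q̄_B ≈ 3.58

— Configuration A (φ=+69.3°):
Solar longitude: λ_s = 360° × (61 − 2)/310.10 = 68.494°.
sin δ = sin 69.30° × sin 68.494° = 0.87032, so δ = +60.496°.
cos H₀ = −tan(+69.3°) tan(+60.496°) = -4.6767 ≤ −1 ⇒ polar day, H₀ = π.
Bracket: H₀ sin φ sin δ + cos φ cos δ sin H₀ = 3.1416×0.93544×0.87032 + 0.35347×0.49249×0.00000 = 2.557678 + 0.000000 = 2.557678.
Q̄ = (S₀/π) × [bracket] = (2732/π) × 2.557678 = 2224.2 W/m².
— Configuration B (φ=+38.0°):
Solar declination: sin δ = sin ε · sin λ_s = sin 69.30° × sin 184.6° = -0.07502, so δ = -4.302°.
cos H₀ = −tan(+38.0°) tan(-4.302°) = 0.0588, H₀ = 1.5120 rad.
Bracket: H₀ sin φ sin δ + cos φ cos δ sin H₀ = 1.5120×0.61566×-0.07502 + 0.78801×0.99718×0.99827 = -0.069834 + 0.784428 = 0.714594.
Q̄ = (S₀/π) × [bracket] = (2732/π) × 0.714594 = 621.43 W/m².
Ratio Q̄_A / Q̄_B = 2224.2 / 621.43 = 3.579.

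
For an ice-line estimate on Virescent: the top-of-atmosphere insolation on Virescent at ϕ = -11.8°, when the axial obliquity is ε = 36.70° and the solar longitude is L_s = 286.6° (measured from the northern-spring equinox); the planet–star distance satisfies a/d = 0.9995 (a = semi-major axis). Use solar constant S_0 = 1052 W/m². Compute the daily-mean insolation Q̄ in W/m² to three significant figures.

Q̄ ≈ 333 W/m²

Solar declination: sin δ = sin ε · sin L_s = sin 36.70° × sin 286.6° = -0.57272, so δ = -34.940°.
cos h₀ = −tan(-11.8°) tan(-34.940°) = -0.1460, h₀ = 1.7173 rad.
Bracket: h₀ sin ϕ sin δ + cos ϕ cos δ sin h₀ = 1.7173×-0.20450×-0.57272 + 0.97887×0.81975×0.98929 = 0.201132 + 0.793835 = 0.994967.
Inverse-square distance factor (a/d)² = 0.9995² = 0.999000.
Q̄ = (S_0/π) × 0.999000 × [bracket] = (1052/π) × 0.999000 × 0.994967 = 332.8 W/m².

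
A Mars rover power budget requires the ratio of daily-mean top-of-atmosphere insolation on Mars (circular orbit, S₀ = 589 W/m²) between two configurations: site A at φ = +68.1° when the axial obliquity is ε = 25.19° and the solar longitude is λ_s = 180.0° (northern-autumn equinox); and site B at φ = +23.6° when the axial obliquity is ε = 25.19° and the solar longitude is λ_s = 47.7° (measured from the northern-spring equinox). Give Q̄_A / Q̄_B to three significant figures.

— Configuration A (φ=+68.1°):
Solar declination: sin δ = sin ε · sin λ_s = sin 25.19° × sin 180.0° = 0.00000, so δ = +0.000°.
cos H₀ = −tan(+68.1°) tan(+0.000°) = -0.0000, H₀ = 1.5708 rad.
Bracket: H₀ sin φ sin δ + cos φ cos δ sin H₀ = 1.5708×0.92784×0.00000 + 0.37299×1.00000×1.00000 = 0.000000 + 0.372990 = 0.372990.
Q̄ = (S₀/π) × [bracket] = (589/π) × 0.372990 = 69.930 W/m².
— Configuration B (φ=+23.6°):
Solar declination: sin δ = sin ε · sin λ_s = sin 25.19° × sin 47.7° = 0.31480, so δ = +18.349°.
cos H₀ = −tan(+23.6°) tan(+18.349°) = -0.1449, H₀ = 1.7162 rad.
Bracket: H₀ sin φ sin δ + cos φ cos δ sin H₀ = 1.7162×0.40035×0.31480 + 0.91636×0.94916×0.98945 = 0.216293 + 0.860596 = 1.076889.
Q̄ = (S₀/π) × [bracket] = (589/π) × 1.076889 = 201.90 W/m².
Ratio Q̄_A / Q̄_B = 69.930 / 201.90 = 0.3464.

Q̄_A / Q̄_B ≈ 0.346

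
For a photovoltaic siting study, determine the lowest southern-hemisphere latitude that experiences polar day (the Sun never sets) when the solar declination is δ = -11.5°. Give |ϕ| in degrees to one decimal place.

Polar day requires cos h₀ = −tan ϕ tan δ ≤ −1, i.e. tan ϕ tan δ ≥ 1.
The boundary is |tan ϕ| · |tan δ| = 1, so |ϕ| = 90° − |δ| = 90° − 11.5° = 78.5° in the southern hemisphere.

|ϕ| = 78.5°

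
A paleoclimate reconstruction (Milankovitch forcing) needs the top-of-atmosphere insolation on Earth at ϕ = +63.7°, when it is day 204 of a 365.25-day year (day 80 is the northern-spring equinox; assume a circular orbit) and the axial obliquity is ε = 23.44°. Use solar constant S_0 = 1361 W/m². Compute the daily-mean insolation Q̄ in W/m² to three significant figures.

Q̄ ≈ 436 W/m²

Solar longitude: L_s = 360° × (204 − 80)/365.25 = 122.218°.
sin δ = sin 23.44° × sin 122.218° = 0.33654, so δ = +19.666°.
cos h₀ = −tan(+63.7°) tan(+19.666°) = -0.7231, h₀ = 2.3791 rad.
Bracket: h₀ sin ϕ sin δ + cos ϕ cos δ sin h₀ = 2.3791×0.89649×0.33654 + 0.44307×0.94167×0.69072 = 0.717786 + 0.288186 = 1.005972.
Q̄ = (S_0/π) × [bracket] = (1361/π) × 1.005972 = 435.8 W/m².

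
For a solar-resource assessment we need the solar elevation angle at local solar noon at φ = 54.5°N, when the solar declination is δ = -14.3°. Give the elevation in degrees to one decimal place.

21.2°

At local noon the hour angle is zero, so the zenith angle equals |φ − δ| = |+54.5° − (-14.300°)| = 68.800°.
Elevation = 90° − 68.800° = 21.2°.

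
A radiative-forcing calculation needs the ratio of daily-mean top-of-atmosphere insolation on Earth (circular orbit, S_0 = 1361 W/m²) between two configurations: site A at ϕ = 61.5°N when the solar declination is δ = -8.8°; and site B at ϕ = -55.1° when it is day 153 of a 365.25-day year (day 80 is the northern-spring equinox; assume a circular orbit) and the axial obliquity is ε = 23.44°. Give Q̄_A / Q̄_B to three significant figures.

Q̄_A / Q̄_B ≈ 2.05

— Configuration A (ϕ=+61.5°):
cos h₀ = −tan(+61.5°) tan(-8.800°) = 0.2851, h₀ = 1.2817 rad.
Bracket: h₀ sin ϕ sin δ + cos ϕ cos δ sin h₀ = 1.2817×0.87882×-0.15299 + 0.47716×0.98823×0.95849 = -0.172325 + 0.451970 = 0.279645.
Q̄ = (S_0/π) × [bracket] = (1361/π) × 0.279645 = 121.15 W/m².
— Configuration B (ϕ=-55.1°):
Solar longitude: L_s = 360° × (153 − 80)/365.25 = 71.951°.
sin δ = sin 23.44° × sin 71.951° = 0.37821, so δ = +22.223°.
cos h₀ = −tan(-55.1°) tan(+22.223°) = 0.5857, h₀ = 0.9451 rad.
Bracket: h₀ sin ϕ sin δ + cos ϕ cos δ sin h₀ = 0.9451×-0.82015×0.37821 + 0.57215×0.92572×0.81056 = -0.293160 + 0.429314 = 0.136154.
Q̄ = (S_0/π) × [bracket] = (1361/π) × 0.136154 = 58.985 W/m².
Ratio Q̄_A / Q̄_B = 121.15 / 58.985 = 2.054.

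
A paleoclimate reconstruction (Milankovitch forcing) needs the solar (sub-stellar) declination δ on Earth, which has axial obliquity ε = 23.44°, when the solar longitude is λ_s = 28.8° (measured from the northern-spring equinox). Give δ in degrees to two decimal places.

δ = +11.05°

sin δ = sin ε · sin λ_s = sin 23.44° × sin 28.8° = 0.191636.
δ = arcsin(0.191636) = +11.05°.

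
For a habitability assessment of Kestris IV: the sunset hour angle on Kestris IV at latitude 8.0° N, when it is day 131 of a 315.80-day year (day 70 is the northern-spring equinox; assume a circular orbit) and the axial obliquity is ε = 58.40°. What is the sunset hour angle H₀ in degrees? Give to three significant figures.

Solar longitude: λ_s = 360° × (131 − 70)/315.80 = 69.538°.
sin δ = sin 58.40° × sin 69.538° = 0.79798, so δ = +52.938°.
cos H₀ = −tan φ · tan δ = −tan(+8.0°) × tan(+52.938°) = -0.1861, so H₀ = 1.7580 rad = 100.72°.

H₀ = 101°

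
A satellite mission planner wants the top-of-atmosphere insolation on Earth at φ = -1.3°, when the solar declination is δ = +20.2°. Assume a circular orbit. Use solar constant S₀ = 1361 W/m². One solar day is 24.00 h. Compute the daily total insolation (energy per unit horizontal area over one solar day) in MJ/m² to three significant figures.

34.7 MJ/m²

cos H₀ = −tan(-1.3°) tan(+20.200°) = 0.0083, H₀ = 1.5624 rad.
Bracket: H₀ sin φ sin δ + cos φ cos δ sin H₀ = 1.5624×-0.02269×0.34530 + 0.99974×0.93849×0.99997 = -0.012241 + 0.938218 = 0.925977.
Q̄ = (S₀/π) × [bracket] = (1361/π) × 0.925977 = 401.15 W/m².
Daily total = Q̄ × 24.00 h × 3600 s/h = 401.15 × 24.00 × 3600 / 10⁶ = 34.66 MJ/m².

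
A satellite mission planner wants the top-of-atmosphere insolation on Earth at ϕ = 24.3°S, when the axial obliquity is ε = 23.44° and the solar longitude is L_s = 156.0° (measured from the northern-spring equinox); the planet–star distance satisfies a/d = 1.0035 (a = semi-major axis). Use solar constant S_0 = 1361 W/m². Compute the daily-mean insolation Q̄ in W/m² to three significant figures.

Solar declination: sin δ = sin ε · sin L_s = sin 23.44° × sin 156.0° = 0.16180, so δ = +9.311°.
cos h₀ = −tan(-24.3°) tan(+9.311°) = 0.0740, h₀ = 1.4967 rad.
Bracket: h₀ sin ϕ sin δ + cos ϕ cos δ sin h₀ = 1.4967×-0.41151×0.16180 + 0.91140×0.98682×0.99726 = -0.099654 + 0.896923 = 0.797269.
Inverse-square distance factor (a/d)² = 1.0035² = 1.007012.
Q̄ = (S_0/π) × 1.007012 × [bracket] = (1361/π) × 1.007012 × 0.797269 = 347.8 W/m².

Q̄ ≈ 348 W/m²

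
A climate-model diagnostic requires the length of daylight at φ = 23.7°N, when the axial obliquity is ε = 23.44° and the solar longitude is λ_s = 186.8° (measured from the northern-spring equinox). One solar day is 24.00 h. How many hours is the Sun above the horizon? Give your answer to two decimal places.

Solar declination: sin δ = sin ε · sin λ_s = sin 23.44° × sin 186.8° = -0.04710, so δ = -2.700°.
cos H₀ = −tan φ · tan δ = −tan(+23.7°) × tan(-2.700°) = 0.0207, so H₀ = 1.5501 rad = 88.81°.
Daylight = 2H₀/(2π) × 24.00 h = (1.5501/π) × 24.00 = 11.84 h.

11.84 h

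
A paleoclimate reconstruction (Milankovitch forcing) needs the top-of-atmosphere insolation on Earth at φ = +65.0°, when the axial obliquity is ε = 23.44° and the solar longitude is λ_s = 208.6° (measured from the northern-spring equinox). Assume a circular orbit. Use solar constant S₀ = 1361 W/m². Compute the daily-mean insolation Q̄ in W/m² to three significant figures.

Q̄ ≈ 78.1 W/m²

Solar declination: sin δ = sin ε · sin λ_s = sin 23.44° × sin 208.6° = -0.19042, so δ = -10.977°.
cos H₀ = −tan(+65.0°) tan(-10.977°) = 0.4160, H₀ = 1.1418 rad.
Bracket: H₀ sin φ sin δ + cos φ cos δ sin H₀ = 1.1418×0.90631×-0.19042 + 0.42262×0.98170×0.90938 = -0.197051 + 0.377289 = 0.180238.
Q̄ = (S₀/π) × [bracket] = (1361/π) × 0.180238 = 78.08 W/m².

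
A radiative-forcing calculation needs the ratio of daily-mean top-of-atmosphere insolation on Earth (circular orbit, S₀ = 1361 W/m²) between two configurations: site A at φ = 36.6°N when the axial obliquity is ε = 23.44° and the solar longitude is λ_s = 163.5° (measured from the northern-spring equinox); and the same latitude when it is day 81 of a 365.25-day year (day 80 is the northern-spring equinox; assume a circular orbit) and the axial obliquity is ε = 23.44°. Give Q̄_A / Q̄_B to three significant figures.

Q̄_A / Q̄_B ≈ 1.12

— Configuration A (φ=+36.6°):
Solar declination: sin δ = sin ε · sin λ_s = sin 23.44° × sin 163.5° = 0.11298, so δ = +6.487°.
cos H₀ = −tan(+36.6°) tan(+6.487°) = -0.0844, H₀ = 1.6553 rad.
Bracket: H₀ sin φ sin δ + cos φ cos δ sin H₀ = 1.6553×0.59622×0.11298 + 0.80282×0.99360×0.99643 = 0.111503 + 0.794834 = 0.906337.
Q̄ = (S₀/π) × [bracket] = (1361/π) × 0.906337 = 392.64 W/m².
— Configuration B (φ=+36.6°):
Solar longitude: λ_s = 360° × (81 − 80)/365.25 = 0.986°.
sin δ = sin 23.44° × sin 0.986° = 0.00684, so δ = +0.392°.
cos H₀ = −tan(+36.6°) tan(+0.392°) = -0.0051, H₀ = 1.5759 rad.
Bracket: H₀ sin φ sin δ + cos φ cos δ sin H₀ = 1.5759×0.59622×0.00684 + 0.80282×0.99998×0.99999 = 0.006427 + 0.802796 = 0.809223.
Q̄ = (S₀/π) × [bracket] = (1361/π) × 0.809223 = 350.57 W/m².
Ratio Q̄_A / Q̄_B = 392.64 / 350.57 = 1.120.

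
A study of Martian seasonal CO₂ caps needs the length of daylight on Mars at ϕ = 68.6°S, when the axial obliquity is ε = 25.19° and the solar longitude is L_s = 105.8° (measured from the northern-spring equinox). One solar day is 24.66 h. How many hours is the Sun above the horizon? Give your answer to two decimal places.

Solar declination: sin δ = sin ε · sin L_s = sin 25.19° × sin 105.8° = 0.40954, so δ = +24.176°.
cos h₀ = −tan ϕ · tan δ = 1.1455 ≥ 1, so the Sun never rises (polar night) and h₀ = 0.
Daylight = 2h₀/(2π) × 24.66 h = (0.0000/π) × 24.66 = 0.00 h.

0.00 h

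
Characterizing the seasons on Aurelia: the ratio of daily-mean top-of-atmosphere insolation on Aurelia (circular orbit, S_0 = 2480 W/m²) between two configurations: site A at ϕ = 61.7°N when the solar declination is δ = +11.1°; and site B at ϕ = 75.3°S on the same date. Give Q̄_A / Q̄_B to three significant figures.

— Configuration A (ϕ=+61.7°):
cos h₀ = −tan(+61.7°) tan(+11.100°) = -0.3644, h₀ = 1.9438 rad.
Bracket: h₀ sin ϕ sin δ + cos ϕ cos δ sin h₀ = 1.9438×0.88048×0.19252 + 0.47409×0.98129×0.93125 = 0.329494 + 0.433236 = 0.762730.
Q̄ = (S_0/π) × [bracket] = (2480/π) × 0.762730 = 602.11 W/m².
— Configuration B (ϕ=-75.3°):
cos h₀ = −tan(-75.3°) tan(+11.100°) = 0.7478, h₀ = 0.7260 rad.
Bracket: h₀ sin ϕ sin δ + cos ϕ cos δ sin h₀ = 0.7260×-0.96727×0.19252 + 0.25376×0.98129×0.66388 = -0.135195 + 0.165314 = 0.030119.
Q̄ = (S_0/π) × [bracket] = (2480/π) × 0.030119 = 23.776 W/m².
Ratio Q̄_A / Q̄_B = 602.11 / 23.776 = 25.32.

Q̄_A / Q̄_B ≈ 25.3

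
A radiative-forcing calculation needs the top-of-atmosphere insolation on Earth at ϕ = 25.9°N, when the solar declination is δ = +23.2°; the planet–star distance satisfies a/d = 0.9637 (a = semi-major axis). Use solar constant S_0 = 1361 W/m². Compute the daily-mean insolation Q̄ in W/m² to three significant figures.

Q̄ ≈ 449 W/m²

cos h₀ = −tan(+25.9°) tan(+23.200°) = -0.2081, h₀ = 1.7804 rad.
Bracket: h₀ sin ϕ sin δ + cos ϕ cos δ sin h₀ = 1.7804×0.43680×0.39394 + 0.89956×0.91914×0.97810 = 0.306359 + 0.808714 = 1.115073.
Inverse-square distance factor (a/d)² = 0.9637² = 0.928718.
Q̄ = (S_0/π) × 0.928718 × [bracket] = (1361/π) × 0.928718 × 1.115073 = 448.6 W/m².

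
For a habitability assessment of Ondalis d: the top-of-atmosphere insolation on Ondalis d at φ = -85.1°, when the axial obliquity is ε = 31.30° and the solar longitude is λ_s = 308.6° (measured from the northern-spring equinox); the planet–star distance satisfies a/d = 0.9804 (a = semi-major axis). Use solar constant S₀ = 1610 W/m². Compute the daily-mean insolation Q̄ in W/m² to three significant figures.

Solar declination: sin δ = sin ε · sin λ_s = sin 31.30° × sin 308.6° = -0.40601, so δ = -23.955°.
cos H₀ = −tan(-85.1°) tan(-23.955°) = -5.1823 ≤ −1 ⇒ polar day, H₀ = π.
Bracket: H₀ sin φ sin δ + cos φ cos δ sin H₀ = 3.1416×-0.99635×-0.40601 + 0.08542×0.91387×0.00000 = 1.270865 + 0.000000 = 1.270865.
Inverse-square distance factor (a/d)² = 0.9804² = 0.961184.
Q̄ = (S₀/π) × 0.961184 × [bracket] = (1610/π) × 0.961184 × 1.270865 = 626.0 W/m².

Q̄ ≈ 626 W/m²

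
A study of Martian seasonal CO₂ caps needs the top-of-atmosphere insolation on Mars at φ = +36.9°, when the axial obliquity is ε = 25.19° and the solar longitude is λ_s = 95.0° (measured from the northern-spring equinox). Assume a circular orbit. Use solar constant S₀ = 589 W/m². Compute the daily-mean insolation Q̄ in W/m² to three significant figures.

Solar declination: sin δ = sin ε · sin λ_s = sin 25.19° × sin 95.0° = 0.42400, so δ = +25.087°.
cos H₀ = −tan(+36.9°) tan(+25.087°) = -0.3515, H₀ = 1.9300 rad.
Bracket: H₀ sin φ sin δ + cos φ cos δ sin H₀ = 1.9300×0.60042×0.42400 + 0.79968×0.90566×0.93618 = 0.491336 + 0.678017 = 1.169353.
Q̄ = (S₀/π) × [bracket] = (589/π) × 1.169353 = 219.2 W/m².

Q̄ ≈ 219 W/m²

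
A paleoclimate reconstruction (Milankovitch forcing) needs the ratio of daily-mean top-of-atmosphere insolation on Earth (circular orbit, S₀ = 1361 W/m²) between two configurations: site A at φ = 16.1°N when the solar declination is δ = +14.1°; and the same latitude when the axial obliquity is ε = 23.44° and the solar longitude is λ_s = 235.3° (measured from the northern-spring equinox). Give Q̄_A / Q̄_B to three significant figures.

Q̄_A / Q̄_B ≈ 1.35

— Configuration A (φ=+16.1°):
cos H₀ = −tan(+16.1°) tan(+14.100°) = -0.0725, H₀ = 1.6434 rad.
Bracket: H₀ sin φ sin δ + cos φ cos δ sin H₀ = 1.6434×0.27731×0.24362 + 0.96078×0.96987×0.99737 = 0.111025 + 0.929381 = 1.040406.
Q̄ = (S₀/π) × [bracket] = (1361/π) × 1.040406 = 450.72 W/m².
— Configuration B (φ=+16.1°):
Solar declination: sin δ = sin ε · sin λ_s = sin 23.44° × sin 235.3° = -0.32704, so δ = -19.089°.
cos H₀ = −tan(+16.1°) tan(-19.089°) = 0.0999, H₀ = 1.4707 rad.
Bracket: H₀ sin φ sin δ + cos φ cos δ sin H₀ = 1.4707×0.27731×-0.32704 + 0.96078×0.94501×0.99500 = -0.133380 + 0.903407 = 0.770027.
Q̄ = (S₀/π) × [bracket] = (1361/π) × 0.770027 = 333.59 W/m².
Ratio Q̄_A / Q̄_B = 450.72 / 333.59 = 1.351.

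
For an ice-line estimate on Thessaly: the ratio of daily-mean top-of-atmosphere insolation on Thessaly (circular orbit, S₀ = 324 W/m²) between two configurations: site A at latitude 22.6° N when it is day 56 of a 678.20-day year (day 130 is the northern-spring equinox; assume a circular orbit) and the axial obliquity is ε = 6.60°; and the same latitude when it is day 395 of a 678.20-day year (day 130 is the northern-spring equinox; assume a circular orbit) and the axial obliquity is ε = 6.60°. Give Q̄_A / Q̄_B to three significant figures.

— Configuration A (φ=+22.6°):
Solar longitude: λ_s = 360° × (56 − 130)/678.20 = -39.280°, i.e. -39.280° + 360° = 320.720°.
sin δ = sin 6.60° × sin 320.720° = -0.07277, so δ = -4.173°.
cos H₀ = −tan(+22.6°) tan(-4.173°) = 0.0304, H₀ = 1.5404 rad.
Bracket: H₀ sin φ sin δ + cos φ cos δ sin H₀ = 1.5404×0.38430×-0.07277 + 0.92321×0.99735×0.99954 = -0.043078 + 0.920340 = 0.877262.
Q̄ = (S₀/π) × [bracket] = (324/π) × 0.877262 = 90.474 W/m².
— Configuration B (φ=+22.6°):
Solar longitude: λ_s = 360° × (395 − 130)/678.20 = 140.666°.
sin δ = sin 6.60° × sin 140.666° = 0.07285, so δ = +4.178°.
cos H₀ = −tan(+22.6°) tan(+4.178°) = -0.0304, H₀ = 1.6012 rad.
Bracket: H₀ sin φ sin δ + cos φ cos δ sin H₀ = 1.6012×0.38430×0.07285 + 0.92321×0.99734×0.99954 = 0.044828 + 0.920331 = 0.965159.
Q̄ = (S₀/π) × [bracket] = (324/π) × 0.965159 = 99.539 W/m².
Ratio Q̄_A / Q̄_B = 90.474 / 99.539 = 0.9089.

Q̄_A / Q̄_B ≈ 0.909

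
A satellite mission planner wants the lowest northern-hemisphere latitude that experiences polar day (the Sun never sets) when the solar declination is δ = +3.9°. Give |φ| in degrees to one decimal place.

Polar day requires cos H₀ = −tan φ tan δ ≤ −1, i.e. tan φ tan δ ≥ 1.
The boundary is |tan φ| · |tan δ| = 1, so |φ| = 90° − |δ| = 90° − 3.9° = 86.1° in the northern hemisphere.

|φ| = 86.1°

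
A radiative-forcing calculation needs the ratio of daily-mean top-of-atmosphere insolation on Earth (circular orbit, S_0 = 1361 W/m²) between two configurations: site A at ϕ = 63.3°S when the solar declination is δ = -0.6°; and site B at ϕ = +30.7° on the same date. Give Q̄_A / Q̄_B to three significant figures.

— Configuration A (ϕ=-63.3°):
cos h₀ = −tan(-63.3°) tan(-0.600°) = -0.0208, h₀ = 1.5916 rad.
Bracket: h₀ sin ϕ sin δ + cos ϕ cos δ sin h₀ = 1.5916×-0.89337×-0.01047 + 0.44932×0.99995×0.99978 = 0.014887 + 0.449199 = 0.464086.
Q̄ = (S_0/π) × [bracket] = (1361/π) × 0.464086 = 201.05 W/m².
— Configuration B (ϕ=+30.7°):
cos h₀ = −tan(+30.7°) tan(-0.600°) = 0.0062, h₀ = 1.5646 rad.
Bracket: h₀ sin ϕ sin δ + cos ϕ cos δ sin h₀ = 1.5646×0.51054×-0.01047 + 0.85985×0.99995×0.99998 = -0.008363 + 0.859790 = 0.851427.
Q̄ = (S_0/π) × [bracket] = (1361/π) × 0.851427 = 368.85 W/m².
Ratio Q̄_A / Q̄_B = 201.05 / 368.85 = 0.5451.

Q̄_A / Q̄_B ≈ 0.545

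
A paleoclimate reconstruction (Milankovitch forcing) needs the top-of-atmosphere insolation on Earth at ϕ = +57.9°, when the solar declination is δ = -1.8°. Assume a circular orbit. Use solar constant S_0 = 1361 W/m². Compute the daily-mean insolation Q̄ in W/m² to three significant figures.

cos h₀ = −tan(+57.9°) tan(-1.800°) = 0.0501, h₀ = 1.5207 rad.
Bracket: h₀ sin ϕ sin δ + cos ϕ cos δ sin h₀ = 1.5207×0.84712×-0.03141 + 0.53140×0.99951×0.99874 = -0.040463 + 0.530470 = 0.490007.
Q̄ = (S_0/π) × [bracket] = (1361/π) × 0.490007 = 212.3 W/m².

Q̄ ≈ 212 W/m²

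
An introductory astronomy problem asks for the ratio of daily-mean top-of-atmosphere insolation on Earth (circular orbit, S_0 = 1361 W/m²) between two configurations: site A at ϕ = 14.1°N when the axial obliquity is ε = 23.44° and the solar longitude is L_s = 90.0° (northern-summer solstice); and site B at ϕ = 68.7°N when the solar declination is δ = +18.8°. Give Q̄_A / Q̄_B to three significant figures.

— Configuration A (ϕ=+14.1°):
Solar declination: sin δ = sin ε · sin L_s = sin 23.44° × sin 90.0° = 0.39779, so δ = +23.440°.
cos h₀ = −tan(+14.1°) tan(+23.440°) = -0.1089, h₀ = 1.6799 rad.
Bracket: h₀ sin ϕ sin δ + cos ϕ cos δ sin h₀ = 1.6799×0.24362×0.39779 + 0.96987×0.91748×0.99405 = 0.162798 + 0.884542 = 1.047340.
Q̄ = (S_0/π) × [bracket] = (1361/π) × 1.047340 = 453.73 W/m².
— Configuration B (ϕ=+68.7°):
cos h₀ = −tan(+68.7°) tan(+18.800°) = -0.8732, h₀ = 2.6324 rad.
Bracket: h₀ sin ϕ sin δ + cos ϕ cos δ sin h₀ = 2.6324×0.93169×0.32227 + 0.36325×0.94665×0.48745 = 0.790393 + 0.167620 = 0.958013.
Q̄ = (S_0/π) × [bracket] = (1361/π) × 0.958013 = 415.03 W/m².
Ratio Q̄_A / Q̄_B = 453.73 / 415.03 = 1.093.

Q̄_A / Q̄_B ≈ 1.09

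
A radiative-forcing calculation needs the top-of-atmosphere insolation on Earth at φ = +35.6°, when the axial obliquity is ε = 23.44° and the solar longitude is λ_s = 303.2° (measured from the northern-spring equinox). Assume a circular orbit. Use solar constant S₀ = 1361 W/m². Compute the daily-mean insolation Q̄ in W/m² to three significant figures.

Solar declination: sin δ = sin ε · sin λ_s = sin 23.44° × sin 303.2° = -0.33286, so δ = -19.442°.
cos H₀ = −tan(+35.6°) tan(-19.442°) = 0.2527, H₀ = 1.3153 rad.
Bracket: H₀ sin φ sin δ + cos φ cos δ sin H₀ = 1.3153×0.58212×-0.33286 + 0.81310×0.94298×0.96754 = -0.254858 + 0.741849 = 0.486991.
Q̄ = (S₀/π) × [bracket] = (1361/π) × 0.486991 = 211.0 W/m².

Q̄ ≈ 211 W/m²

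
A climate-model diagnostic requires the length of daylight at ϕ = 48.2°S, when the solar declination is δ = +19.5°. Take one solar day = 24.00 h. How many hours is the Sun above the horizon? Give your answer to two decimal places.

cos h₀ = −tan ϕ · tan δ = −tan(-48.2°) × tan(+19.500°) = 0.3961, so h₀ = 1.1636 rad = 66.67°.
Daylight = 2h₀/(2π) × 24.00 h = (1.1636/π) × 24.00 = 8.89 h.

8.89 h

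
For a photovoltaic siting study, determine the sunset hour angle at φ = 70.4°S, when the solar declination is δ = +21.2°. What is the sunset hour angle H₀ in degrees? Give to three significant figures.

H₀ = 0.00°

cos H₀ = −tan φ · tan δ = 1.0893 ≥ 1, so the Sun never rises (polar night) and H₀ = 0.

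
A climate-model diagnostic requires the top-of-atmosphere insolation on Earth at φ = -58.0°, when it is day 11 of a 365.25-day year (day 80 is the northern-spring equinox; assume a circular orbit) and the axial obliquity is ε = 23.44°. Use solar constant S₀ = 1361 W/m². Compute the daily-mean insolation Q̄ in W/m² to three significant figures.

Q̄ ≈ 471 W/m²

Solar longitude: λ_s = 360° × (11 − 80)/365.25 = -68.008°, i.e. -68.008° + 360° = 291.992°.
sin δ = sin 23.44° × sin 291.992° = -0.36884, so δ = -21.644°.
cos H₀ = −tan(-58.0°) tan(-21.644°) = -0.6351, H₀ = 2.2589 rad.
Bracket: H₀ sin φ sin δ + cos φ cos δ sin H₀ = 2.2589×-0.84805×-0.36884 + 0.52992×0.92949×0.77247 = 0.706572 + 0.380484 = 1.087056.
Q̄ = (S₀/π) × [bracket] = (1361/π) × 1.087056 = 470.9 W/m².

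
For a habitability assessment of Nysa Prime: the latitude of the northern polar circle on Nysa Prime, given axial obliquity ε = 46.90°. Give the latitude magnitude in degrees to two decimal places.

43.10°

The polar circle is the lowest latitude that experiences at least one full rotation of continuous daylight at the northern-summer solstice; it lies at |φ| = 90° − ε = 90° − 46.90° = 43.10°.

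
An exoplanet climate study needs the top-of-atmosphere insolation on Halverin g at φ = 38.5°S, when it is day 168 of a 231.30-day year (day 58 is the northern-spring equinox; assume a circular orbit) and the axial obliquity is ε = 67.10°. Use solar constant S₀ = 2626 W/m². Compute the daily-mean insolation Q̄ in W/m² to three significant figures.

Q̄ ≈ 537 W/m²

Solar longitude: λ_s = 360° × (168 − 58)/231.30 = 171.206°.
sin δ = sin 67.10° × sin 171.206° = 0.14083, so δ = +8.096°.
cos H₀ = −tan(-38.5°) tan(+8.096°) = 0.1131, H₀ = 1.4574 rad.
Bracket: H₀ sin φ sin δ + cos φ cos δ sin H₀ = 1.4574×-0.62251×0.14083 + 0.78261×0.99003×0.99358 = -0.127767 + 0.769833 = 0.642066.
Q̄ = (S₀/π) × [bracket] = (2626/π) × 0.642066 = 536.7 W/m².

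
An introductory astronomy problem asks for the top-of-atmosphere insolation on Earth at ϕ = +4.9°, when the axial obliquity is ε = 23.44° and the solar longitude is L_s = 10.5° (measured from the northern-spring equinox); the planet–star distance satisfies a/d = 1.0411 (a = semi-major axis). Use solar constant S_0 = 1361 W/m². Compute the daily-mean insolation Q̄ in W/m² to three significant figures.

Solar declination: sin δ = sin ε · sin L_s = sin 23.44° × sin 10.5° = 0.07249, so δ = +4.157°.
cos h₀ = −tan(+4.9°) tan(+4.157°) = -0.0062, h₀ = 1.5770 rad.
Bracket: h₀ sin ϕ sin δ + cos ϕ cos δ sin h₀ = 1.5770×0.08542×0.07249 + 0.99635×0.99737×0.99998 = 0.009765 + 0.993710 = 1.003475.
Inverse-square distance factor (a/d)² = 1.0411² = 1.083889.
Q̄ = (S_0/π) × 1.083889 × [bracket] = (1361/π) × 1.083889 × 1.003475 = 471.2 W/m².

Q̄ ≈ 471 W/m²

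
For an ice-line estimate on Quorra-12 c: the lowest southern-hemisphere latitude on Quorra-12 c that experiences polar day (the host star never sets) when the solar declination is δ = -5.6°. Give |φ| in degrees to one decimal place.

|φ| = 84.4°

Polar day requires cos H₀ = −tan φ tan δ ≤ −1, i.e. tan φ tan δ ≥ 1.
The boundary is |tan φ| · |tan δ| = 1, so |φ| = 90° − |δ| = 90° − 5.6° = 84.4° in the southern hemisphere.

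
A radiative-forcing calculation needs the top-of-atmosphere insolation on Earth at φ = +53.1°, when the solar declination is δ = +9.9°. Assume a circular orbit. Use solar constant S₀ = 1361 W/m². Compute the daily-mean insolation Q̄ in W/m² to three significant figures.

cos H₀ = −tan(+53.1°) tan(+9.900°) = -0.2324, H₀ = 1.8054 rad.
Bracket: H₀ sin φ sin δ + cos φ cos δ sin H₀ = 1.8054×0.79968×0.17193 + 0.60042×0.98511×0.97261 = 0.248223 + 0.575279 = 0.823502.
Q̄ = (S₀/π) × [bracket] = (1361/π) × 0.823502 = 356.8 W/m².

Q̄ ≈ 357 W/m²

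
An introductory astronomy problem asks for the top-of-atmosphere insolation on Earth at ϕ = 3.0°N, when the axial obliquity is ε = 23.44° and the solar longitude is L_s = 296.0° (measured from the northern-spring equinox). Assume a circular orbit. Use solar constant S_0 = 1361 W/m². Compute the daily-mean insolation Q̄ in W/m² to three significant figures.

Solar declination: sin δ = sin ε · sin L_s = sin 23.44° × sin 296.0° = -0.35753, so δ = -20.949°.
cos h₀ = −tan(+3.0°) tan(-20.949°) = 0.0201, h₀ = 1.5507 rad.
Bracket: h₀ sin ϕ sin δ + cos ϕ cos δ sin h₀ = 1.5507×0.05234×-0.35753 + 0.99863×0.93390×0.99980 = -0.029018 + 0.932434 = 0.903416.
Q̄ = (S_0/π) × [bracket] = (1361/π) × 0.903416 = 391.4 W/m².

Q̄ ≈ 391 W/m²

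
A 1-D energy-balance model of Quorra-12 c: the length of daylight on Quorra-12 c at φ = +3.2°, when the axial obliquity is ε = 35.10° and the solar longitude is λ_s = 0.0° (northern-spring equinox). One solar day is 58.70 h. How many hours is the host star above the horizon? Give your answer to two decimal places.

Solar declination: sin δ = sin ε · sin λ_s = sin 35.10° × sin 0.0° = 0.00000, so δ = +0.000°.
cos H₀ = −tan φ · tan δ = −tan(+3.2°) × tan(+0.000°) = -0.0000, so H₀ = 1.5708 rad = 90.00°.
Daylight = 2H₀/(2π) × 58.70 h = (1.5708/π) × 58.70 = 29.35 h.

29.35 h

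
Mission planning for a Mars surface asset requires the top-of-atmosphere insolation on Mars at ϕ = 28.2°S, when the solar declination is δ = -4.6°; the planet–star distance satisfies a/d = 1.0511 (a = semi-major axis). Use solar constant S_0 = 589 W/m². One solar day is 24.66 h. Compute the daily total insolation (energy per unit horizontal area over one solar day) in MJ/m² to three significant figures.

17.3 MJ/m²

cos h₀ = −tan(-28.2°) tan(-4.600°) = -0.0431, h₀ = 1.6140 rad.
Bracket: h₀ sin ϕ sin δ + cos ϕ cos δ sin h₀ = 1.6140×-0.47255×-0.08020 + 0.88130×0.99678×0.99907 = 0.061168 + 0.877645 = 0.938813.
Inverse-square distance factor (a/d)² = 1.0511² = 1.104811.
Q̄ = (S_0/π) × 1.104811 × [bracket] = (589/π) × 1.104811 × 0.938813 = 194.46 W/m².
Daily total = Q̄ × 24.66 h × 3600 s/h = 194.46 × 24.66 × 3600 / 10⁶ = 17.26 MJ/m².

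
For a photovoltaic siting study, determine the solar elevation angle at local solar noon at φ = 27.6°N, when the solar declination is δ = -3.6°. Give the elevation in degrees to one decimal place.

At local noon the hour angle is zero, so the zenith angle equals |φ − δ| = |+27.6° − (-3.600°)| = 31.200°.
Elevation = 90° − 31.200° = 58.8°.

58.8°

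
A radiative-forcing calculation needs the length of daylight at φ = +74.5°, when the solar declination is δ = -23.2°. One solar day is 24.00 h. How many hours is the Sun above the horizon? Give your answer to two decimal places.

cos H₀ = −tan φ · tan δ = 1.5455 ≥ 1, so the Sun never rises (polar night) and H₀ = 0.
Daylight = 2H₀/(2π) × 24.00 h = (0.0000/π) × 24.00 = 0.00 h.

0.00 h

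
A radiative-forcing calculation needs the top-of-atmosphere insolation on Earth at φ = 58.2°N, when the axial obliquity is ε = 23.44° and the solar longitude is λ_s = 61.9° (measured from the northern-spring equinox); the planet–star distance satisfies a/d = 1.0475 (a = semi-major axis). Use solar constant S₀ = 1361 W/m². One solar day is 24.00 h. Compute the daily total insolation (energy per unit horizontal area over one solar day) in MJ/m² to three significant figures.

Solar declination: sin δ = sin ε · sin λ_s = sin 23.44° × sin 61.9° = 0.35090, so δ = +20.542°.
cos H₀ = −tan(+58.2°) tan(+20.542°) = -0.6044, H₀ = 2.2198 rad.
Bracket: H₀ sin φ sin δ + cos φ cos δ sin H₀ = 2.2198×0.84989×0.35090 + 0.52696×0.93641×0.79670 = 0.662003 + 0.393132 = 1.055135.
Inverse-square distance factor (a/d)² = 1.0475² = 1.097256.
Q̄ = (S₀/π) × 1.097256 × [bracket] = (1361/π) × 1.097256 × 1.055135 = 501.56 W/m².
Daily total = Q̄ × 24.00 h × 3600 s/h = 501.56 × 24.00 × 3600 / 10⁶ = 43.33 MJ/m².

43.3 MJ/m²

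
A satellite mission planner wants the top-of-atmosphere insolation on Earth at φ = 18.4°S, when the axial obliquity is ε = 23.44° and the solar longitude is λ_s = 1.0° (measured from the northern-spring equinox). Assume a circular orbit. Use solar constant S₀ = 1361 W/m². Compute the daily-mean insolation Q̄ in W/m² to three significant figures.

Solar declination: sin δ = sin ε · sin λ_s = sin 23.44° × sin 1.0° = 0.00694, so δ = +0.398°.
cos H₀ = −tan(-18.4°) tan(+0.398°) = 0.0023, H₀ = 1.5685 rad.
Bracket: H₀ sin φ sin δ + cos φ cos δ sin H₀ = 1.5685×-0.31565×0.00694 + 0.94888×0.99998×1.00000 = -0.003436 + 0.948861 = 0.945425.
Q̄ = (S₀/π) × [bracket] = (1361/π) × 0.945425 = 409.6 W/m².

Q̄ ≈ 410 W/m²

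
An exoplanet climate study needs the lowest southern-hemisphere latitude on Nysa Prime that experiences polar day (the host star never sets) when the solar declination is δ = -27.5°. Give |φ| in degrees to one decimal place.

|φ| = 62.5°

Polar day requires cos H₀ = −tan φ tan δ ≤ −1, i.e. tan φ tan δ ≥ 1.
The boundary is |tan φ| · |tan δ| = 1, so |φ| = 90° − |δ| = 90° − 27.5° = 62.5° in the southern hemisphere.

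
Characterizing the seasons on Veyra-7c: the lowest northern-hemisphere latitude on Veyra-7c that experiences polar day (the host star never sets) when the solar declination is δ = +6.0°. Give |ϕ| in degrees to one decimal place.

|ϕ| = 84.0°

Polar day requires cos h₀ = −tan ϕ tan δ ≤ −1, i.e. tan ϕ tan δ ≥ 1.
The boundary is |tan ϕ| · |tan δ| = 1, so |ϕ| = 90° − |δ| = 90° − 6.0° = 84.0° in the northern hemisphere.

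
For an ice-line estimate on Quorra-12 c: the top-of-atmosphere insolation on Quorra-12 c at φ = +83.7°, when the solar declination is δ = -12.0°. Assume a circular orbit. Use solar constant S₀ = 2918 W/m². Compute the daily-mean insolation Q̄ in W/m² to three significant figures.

Q̄ ≈ 0.00 W/m²

cos H₀ = −tan(+83.7°) tan(-12.000°) = 1.9253 ≥ 1 ⇒ polar night, H₀ = 0 and Q̄ = 0.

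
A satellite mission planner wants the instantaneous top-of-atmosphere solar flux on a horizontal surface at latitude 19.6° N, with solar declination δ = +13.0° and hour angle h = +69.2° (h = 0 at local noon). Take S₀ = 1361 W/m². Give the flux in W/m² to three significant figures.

cos θ_z = sin φ sin δ + cos φ cos δ cos h = 0.075460 + 0.325957 = 0.401417.
Flux = S₀ · cos θ_z = 1361 × 0.401417 = 546.3 W/m².

546 W/m²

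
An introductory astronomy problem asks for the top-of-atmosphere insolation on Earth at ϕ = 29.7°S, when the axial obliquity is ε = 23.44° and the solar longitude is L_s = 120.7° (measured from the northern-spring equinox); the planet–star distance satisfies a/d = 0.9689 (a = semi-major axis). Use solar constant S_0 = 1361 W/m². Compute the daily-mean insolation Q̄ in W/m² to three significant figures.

Solar declination: sin δ = sin ε · sin L_s = sin 23.44° × sin 120.7° = 0.34204, so δ = +20.001°.
cos h₀ = −tan(-29.7°) tan(+20.001°) = 0.2076, h₀ = 1.3617 rad.
Bracket: h₀ sin ϕ sin δ + cos ϕ cos δ sin h₀ = 1.3617×-0.49546×0.34204 + 0.86863×0.93969×0.97821 = -0.230763 + 0.798457 = 0.567694.
Inverse-square distance factor (a/d)² = 0.9689² = 0.938767.
Q̄ = (S_0/π) × 0.938767 × [bracket] = (1361/π) × 0.938767 × 0.567694 = 230.9 W/m².

Q̄ ≈ 231 W/m²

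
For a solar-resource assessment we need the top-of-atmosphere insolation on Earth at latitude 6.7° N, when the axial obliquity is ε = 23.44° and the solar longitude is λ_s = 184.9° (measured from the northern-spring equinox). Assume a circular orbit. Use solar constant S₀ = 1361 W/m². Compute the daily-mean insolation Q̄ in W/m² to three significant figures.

Solar declination: sin δ = sin ε · sin λ_s = sin 23.44° × sin 184.9° = -0.03398, so δ = -1.947°.
cos H₀ = −tan(+6.7°) tan(-1.947°) = 0.0040, H₀ = 1.5668 rad.
Bracket: H₀ sin φ sin δ + cos φ cos δ sin H₀ = 1.5668×0.11667×-0.03398 + 0.99317×0.99942×0.99999 = -0.006211 + 0.992584 = 0.986373.
Q̄ = (S₀/π) × [bracket] = (1361/π) × 0.986373 = 427.3 W/m².

Q̄ ≈ 427 W/m²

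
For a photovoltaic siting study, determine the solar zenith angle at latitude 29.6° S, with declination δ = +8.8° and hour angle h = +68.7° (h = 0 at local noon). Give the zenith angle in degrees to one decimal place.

cos θ_z = sin φ sin δ + cos φ cos δ cos h = -0.075566 + 0.312127 = 0.236561.
θ_z = arccos(0.236561) = 76.3°.

θ_z = 76.3°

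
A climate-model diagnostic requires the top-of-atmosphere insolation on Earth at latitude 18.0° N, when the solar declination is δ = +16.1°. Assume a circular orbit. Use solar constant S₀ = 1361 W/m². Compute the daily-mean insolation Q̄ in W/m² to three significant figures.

Q̄ ≈ 456 W/m²

cos H₀ = −tan(+18.0°) tan(+16.100°) = -0.0938, H₀ = 1.6647 rad.
Bracket: H₀ sin φ sin δ + cos φ cos δ sin H₀ = 1.6647×0.30902×0.27731 + 0.95106×0.96078×0.99559 = 0.142655 + 0.909730 = 1.052385.
Q̄ = (S₀/π) × [bracket] = (1361/π) × 1.052385 = 455.9 W/m².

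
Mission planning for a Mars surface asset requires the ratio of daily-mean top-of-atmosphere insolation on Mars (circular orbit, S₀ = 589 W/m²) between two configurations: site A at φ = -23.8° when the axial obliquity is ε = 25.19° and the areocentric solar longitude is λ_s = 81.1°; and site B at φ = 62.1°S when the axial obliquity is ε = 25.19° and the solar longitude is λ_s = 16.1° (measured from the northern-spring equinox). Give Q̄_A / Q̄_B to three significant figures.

— Configuration A (φ=-23.8°):
sin δ = sin 25.19° × sin 81.1° = 0.42050, so δ = +24.866°.
cos H₀ = −tan(-23.8°) tan(+24.866°) = 0.2044, H₀ = 1.3649 rad.
Bracket: H₀ sin φ sin δ + cos φ cos δ sin H₀ = 1.3649×-0.40355×0.42050 + 0.91496×0.90729×0.97889 = -0.231614 + 0.812610 = 0.580996.
Q̄ = (S₀/π) × [bracket] = (589/π) × 0.580996 = 108.93 W/m².
— Configuration B (φ=-62.1°):
Solar declination: sin δ = sin ε · sin λ_s = sin 25.19° × sin 16.1° = 0.11803, so δ = +6.778°.
cos H₀ = −tan(-62.1°) tan(+6.778°) = 0.2245, H₀ = 1.3444 rad.
Bracket: H₀ sin φ sin δ + cos φ cos δ sin H₀ = 1.3444×-0.88377×0.11803 + 0.46793×0.99301×0.97448 = -0.140236 + 0.452801 = 0.312565.
Q̄ = (S₀/π) × [bracket] = (589/π) × 0.312565 = 58.601 W/m².
Ratio Q̄_A / Q̄_B = 108.93 / 58.601 = 1.859.

Q̄_A / Q̄_B ≈ 1.86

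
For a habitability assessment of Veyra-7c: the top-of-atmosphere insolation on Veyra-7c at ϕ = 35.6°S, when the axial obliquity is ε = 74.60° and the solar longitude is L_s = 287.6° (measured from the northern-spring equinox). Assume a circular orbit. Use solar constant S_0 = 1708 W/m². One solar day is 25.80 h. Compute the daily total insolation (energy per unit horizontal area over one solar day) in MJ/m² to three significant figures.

84.9 MJ/m²

Solar declination: sin δ = sin ε · sin L_s = sin 74.60° × sin 287.6° = -0.91897, so δ = -66.775°.
cos h₀ = −tan(-35.6°) tan(-66.775°) = -1.6684 ≤ −1 ⇒ polar day, h₀ = π.
Bracket: h₀ sin ϕ sin δ + cos ϕ cos δ sin h₀ = 3.1416×-0.58212×-0.91897 + 0.81310×0.39434×0.00000 = 1.680601 + 0.000000 = 1.680601.
Q̄ = (S_0/π) × [bracket] = (1708/π) × 1.680601 = 913.70 W/m².
Daily total = Q̄ × 25.80 h × 3600 s/h = 913.70 × 25.80 × 3600 / 10⁶ = 84.86 MJ/m².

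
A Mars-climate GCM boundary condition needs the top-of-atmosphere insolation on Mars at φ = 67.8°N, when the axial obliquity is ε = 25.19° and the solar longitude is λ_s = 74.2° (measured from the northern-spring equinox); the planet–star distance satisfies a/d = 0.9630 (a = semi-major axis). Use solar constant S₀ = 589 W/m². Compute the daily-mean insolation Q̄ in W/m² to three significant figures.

Solar declination: sin δ = sin ε · sin λ_s = sin 25.19° × sin 74.2° = 0.40954, so δ = +24.176°.
cos H₀ = −tan(+67.8°) tan(+24.176°) = -1.1000 ≤ −1 ⇒ polar day, H₀ = π.
Bracket: H₀ sin φ sin δ + cos φ cos δ sin H₀ = 3.1416×0.92587×0.40954 + 0.37784×0.91229×0.00000 = 1.191234 + 0.000000 = 1.191234.
Inverse-square distance factor (a/d)² = 0.9630² = 0.927369.
Q̄ = (S₀/π) × 0.927369 × [bracket] = (589/π) × 0.927369 × 1.191234 = 207.1 W/m².

Q̄ ≈ 207 W/m²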